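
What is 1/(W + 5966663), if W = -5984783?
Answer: -1/18120 ≈ -5.5188e-5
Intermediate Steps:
1/(W + 5966663) = 1/(-5984783 + 5966663) = 1/(-18120) = -1/18120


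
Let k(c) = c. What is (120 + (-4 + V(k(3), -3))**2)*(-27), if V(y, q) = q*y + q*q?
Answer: -3672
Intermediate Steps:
V(y, q) = q**2 + q*y (V(y, q) = q*y + q**2 = q**2 + q*y)
(120 + (-4 + V(k(3), -3))**2)*(-27) = (120 + (-4 - 3*(-3 + 3))**2)*(-27) = (120 + (-4 - 3*0)**2)*(-27) = (120 + (-4 + 0)**2)*(-27) = (120 + (-4)**2)*(-27) = (120 + 16)*(-27) = 136*(-27) = -3672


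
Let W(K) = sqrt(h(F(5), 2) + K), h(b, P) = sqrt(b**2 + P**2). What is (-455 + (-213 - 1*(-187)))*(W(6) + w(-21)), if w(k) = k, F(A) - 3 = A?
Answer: 10101 - 481*sqrt(6 + 2*sqrt(17)) ≈ 8285.5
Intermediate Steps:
F(A) = 3 + A
h(b, P) = sqrt(P**2 + b**2)
W(K) = sqrt(K + 2*sqrt(17)) (W(K) = sqrt(sqrt(2**2 + (3 + 5)**2) + K) = sqrt(sqrt(4 + 8**2) + K) = sqrt(sqrt(4 + 64) + K) = sqrt(sqrt(68) + K) = sqrt(2*sqrt(17) + K) = sqrt(K + 2*sqrt(17)))
(-455 + (-213 - 1*(-187)))*(W(6) + w(-21)) = (-455 + (-213 - 1*(-187)))*(sqrt(6 + 2*sqrt(17)) - 21) = (-455 + (-213 + 187))*(-21 + sqrt(6 + 2*sqrt(17))) = (-455 - 26)*(-21 + sqrt(6 + 2*sqrt(17))) = -481*(-21 + sqrt(6 + 2*sqrt(17))) = 10101 - 481*sqrt(6 + 2*sqrt(17))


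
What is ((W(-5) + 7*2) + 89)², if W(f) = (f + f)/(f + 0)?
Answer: 11025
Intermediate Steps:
W(f) = 2 (W(f) = (2*f)/f = 2)
((W(-5) + 7*2) + 89)² = ((2 + 7*2) + 89)² = ((2 + 14) + 89)² = (16 + 89)² = 105² = 11025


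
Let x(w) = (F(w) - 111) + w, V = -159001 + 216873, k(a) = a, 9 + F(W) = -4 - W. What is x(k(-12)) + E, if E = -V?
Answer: -57996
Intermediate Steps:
F(W) = -13 - W (F(W) = -9 + (-4 - W) = -13 - W)
V = 57872
x(w) = -124 (x(w) = ((-13 - w) - 111) + w = (-124 - w) + w = -124)
E = -57872 (E = -1*57872 = -57872)
x(k(-12)) + E = -124 - 57872 = -57996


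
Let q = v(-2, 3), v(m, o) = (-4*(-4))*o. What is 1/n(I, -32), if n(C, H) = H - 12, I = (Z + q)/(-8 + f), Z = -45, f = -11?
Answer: -1/44 ≈ -0.022727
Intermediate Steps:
v(m, o) = 16*o
q = 48 (q = 16*3 = 48)
I = -3/19 (I = (-45 + 48)/(-8 - 11) = 3/(-19) = 3*(-1/19) = -3/19 ≈ -0.15789)
n(C, H) = -12 + H
1/n(I, -32) = 1/(-12 - 32) = 1/(-44) = -1/44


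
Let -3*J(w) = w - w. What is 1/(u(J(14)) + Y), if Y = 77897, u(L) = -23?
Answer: 1/77874 ≈ 1.2841e-5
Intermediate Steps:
J(w) = 0 (J(w) = -(w - w)/3 = -1/3*0 = 0)
1/(u(J(14)) + Y) = 1/(-23 + 77897) = 1/77874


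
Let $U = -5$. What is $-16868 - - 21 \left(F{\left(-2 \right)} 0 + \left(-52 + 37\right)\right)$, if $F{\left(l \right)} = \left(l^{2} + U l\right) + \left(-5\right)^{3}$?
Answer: $-17183$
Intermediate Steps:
$F{\left(l \right)} = -125 + l^{2} - 5 l$ ($F{\left(l \right)} = \left(l^{2} - 5 l\right) + \left(-5\right)^{3} = \left(l^{2} - 5 l\right) - 125 = -125 + l^{2} - 5 l$)
$-16868 - - 21 \left(F{\left(-2 \right)} 0 + \left(-52 + 37\right)\right) = -16868 - - 21 \left(\left(-125 + \left(-2\right)^{2} - -10\right) 0 + \left(-52 + 37\right)\right) = -16868 - - 21 \left(\left(-125 + 4 + 10\right) 0 - 15\right) = -16868 - - 21 \left(\left(-111\right) 0 - 15\right) = -16868 - - 21 \left(0 - 15\right) = -16868 - \left(-21\right) \left(-15\right) = -16868 - 315 = -17183$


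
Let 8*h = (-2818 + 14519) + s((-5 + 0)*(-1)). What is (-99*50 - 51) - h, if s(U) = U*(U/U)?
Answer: -25857/4 ≈ -6464.3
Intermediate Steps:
s(U) = U (s(U) = U*1 = U)
h = 5853/4 (h = ((-2818 + 14519) + (-5 + 0)*(-1))/8 = (11701 - 5*(-1))/8 = (11701 + 5)/8 = (1/8)*11706 = 5853/4 ≈ 1463.3)
(-99*50 - 51) - h = (-99*50 - 51) - 1*5853/4 = (-4950 - 51) - 5853/4 = -5001 - 5853/4 = -25857/4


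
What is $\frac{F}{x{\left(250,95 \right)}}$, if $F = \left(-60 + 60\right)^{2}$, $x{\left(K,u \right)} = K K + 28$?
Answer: $0$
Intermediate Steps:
$x{\left(K,u \right)} = 28 + K^{2}$ ($x{\left(K,u \right)} = K^{2} + 28 = 28 + K^{2}$)
$F = 0$ ($F = 0^{2} = 0$)
$\frac{F}{x{\left(250,95 \right)}} = \frac{0}{28 + 250^{2}} = \frac{0}{28 + 62500} = \frac{0}{62528} = 0 \cdot \frac{1}{62528} = 0$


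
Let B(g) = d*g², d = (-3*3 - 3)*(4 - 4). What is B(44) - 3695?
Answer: -3695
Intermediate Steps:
d = 0 (d = (-9 - 3)*0 = -12*0 = 0)
B(g) = 0 (B(g) = 0*g² = 0)
B(44) - 3695 = 0 - 3695 = -3695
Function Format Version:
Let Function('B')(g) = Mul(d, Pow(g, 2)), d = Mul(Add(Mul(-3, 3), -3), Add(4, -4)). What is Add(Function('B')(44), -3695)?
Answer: -3695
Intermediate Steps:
d = 0 (d = Mul(Add(-9, -3), 0) = Mul(-12, 0) = 0)
Function('B')(g) = 0 (Function('B')(g) = Mul(0, Pow(g, 2)) = 0)
Add(Function('B')(44), -3695) = Add(0, -3695) = -3695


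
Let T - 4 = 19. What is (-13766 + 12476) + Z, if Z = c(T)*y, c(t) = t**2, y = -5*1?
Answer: -3935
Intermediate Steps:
T = 23 (T = 4 + 19 = 23)
y = -5
Z = -2645 (Z = 23**2*(-5) = 529*(-5) = -2645)
(-13766 + 12476) + Z = (-13766 + 12476) - 2645 = -1290 - 2645 = -3935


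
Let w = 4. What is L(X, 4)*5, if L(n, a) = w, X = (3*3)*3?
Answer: 20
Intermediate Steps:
X = 27 (X = 9*3 = 27)
L(n, a) = 4
L(X, 4)*5 = 4*5 = 20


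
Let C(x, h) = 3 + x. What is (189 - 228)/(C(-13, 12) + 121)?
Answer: -13/37 ≈ -0.35135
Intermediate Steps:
(189 - 228)/(C(-13, 12) + 121) = (189 - 228)/((3 - 13) + 121) = -39/(-10 + 121) = -39/111 = -39*1/111 = -13/37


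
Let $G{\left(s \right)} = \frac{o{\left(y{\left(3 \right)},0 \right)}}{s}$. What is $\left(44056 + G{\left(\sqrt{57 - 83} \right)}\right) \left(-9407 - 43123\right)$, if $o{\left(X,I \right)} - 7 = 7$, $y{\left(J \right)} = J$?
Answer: $-2314261680 + \frac{367710 i \sqrt{26}}{13} \approx -2.3143 \cdot 10^{9} + 1.4423 \cdot 10^{5} i$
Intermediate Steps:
$o{\left(X,I \right)} = 14$ ($o{\left(X,I \right)} = 7 + 7 = 14$)
$G{\left(s \right)} = \frac{14}{s}$
$\left(44056 + G{\left(\sqrt{57 - 83} \right)}\right) \left(-9407 - 43123\right) = \left(44056 + \frac{14}{\sqrt{57 - 83}}\right) \left(-9407 - 43123\right) = \left(44056 + \frac{14}{\sqrt{-26}}\right) \left(-52530\right) = \left(44056 + \frac{14}{i \sqrt{26}}\right) \left(-52530\right) = \left(44056 + 14 \left(- \frac{i \sqrt{26}}{26}\right)\right) \left(-52530\right) = \left(44056 - \frac{7 i \sqrt{26}}{13}\right) \left(-52530\right) = -2314261680 + \frac{367710 i \sqrt{26}}{13}$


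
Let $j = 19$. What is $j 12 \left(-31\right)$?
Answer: $-7068$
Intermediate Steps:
$j 12 \left(-31\right) = 19 \cdot 12 \left(-31\right) = 228 \left(-31\right) = -7068$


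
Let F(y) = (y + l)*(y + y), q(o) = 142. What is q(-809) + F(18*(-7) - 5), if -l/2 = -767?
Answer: -367444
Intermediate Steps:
l = 1534 (l = -2*(-767) = 1534)
F(y) = 2*y*(1534 + y) (F(y) = (y + 1534)*(y + y) = (1534 + y)*(2*y) = 2*y*(1534 + y))
q(-809) + F(18*(-7) - 5) = 142 + 2*(18*(-7) - 5)*(1534 + (18*(-7) - 5)) = 142 + 2*(-126 - 5)*(1534 + (-126 - 5)) = 142 + 2*(-131)*(1534 - 131) = 142 + 2*(-131)*1403 = 142 - 367586 = -367444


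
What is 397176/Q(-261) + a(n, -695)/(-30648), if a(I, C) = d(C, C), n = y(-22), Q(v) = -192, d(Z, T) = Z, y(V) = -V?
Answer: -15849631/7662 ≈ -2068.6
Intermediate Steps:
n = 22 (n = -1*(-22) = 22)
a(I, C) = C
397176/Q(-261) + a(n, -695)/(-30648) = 397176/(-192) - 695/(-30648) = 397176*(-1/192) - 695*(-1/30648) = -16549/8 + 695/30648 = -15849631/7662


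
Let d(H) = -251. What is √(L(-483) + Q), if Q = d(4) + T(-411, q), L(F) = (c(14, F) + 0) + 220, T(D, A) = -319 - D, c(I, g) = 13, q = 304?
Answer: √74 ≈ 8.6023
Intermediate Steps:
L(F) = 233 (L(F) = (13 + 0) + 220 = 13 + 220 = 233)
Q = -159 (Q = -251 + (-319 - 1*(-411)) = -251 + (-319 + 411) = -251 + 92 = -159)
√(L(-483) + Q) = √(233 - 159) = √74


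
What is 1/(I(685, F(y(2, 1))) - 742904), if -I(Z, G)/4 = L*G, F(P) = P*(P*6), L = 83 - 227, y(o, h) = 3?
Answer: -1/711800 ≈ -1.4049e-6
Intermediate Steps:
L = -144
F(P) = 6*P² (F(P) = P*(6*P) = 6*P²)
I(Z, G) = 576*G (I(Z, G) = -(-576)*G = 576*G)
1/(I(685, F(y(2, 1))) - 742904) = 1/(576*(6*3²) - 742904) = 1/(576*(6*9) - 742904) = 1/(576*54 - 742904) = 1/(31104 - 742904) = 1/(-711800) = -1/711800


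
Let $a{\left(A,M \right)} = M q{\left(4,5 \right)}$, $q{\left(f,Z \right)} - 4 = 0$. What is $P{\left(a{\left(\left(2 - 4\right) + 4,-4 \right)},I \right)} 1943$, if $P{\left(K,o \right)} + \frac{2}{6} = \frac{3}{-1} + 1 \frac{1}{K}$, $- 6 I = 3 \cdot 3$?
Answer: $- \frac{316709}{48} \approx -6598.1$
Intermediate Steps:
$q{\left(f,Z \right)} = 4$ ($q{\left(f,Z \right)} = 4 + 0 = 4$)
$a{\left(A,M \right)} = 4 M$ ($a{\left(A,M \right)} = M 4 = 4 M$)
$I = - \frac{3}{2}$ ($I = - \frac{3 \cdot 3}{6} = \left(- \frac{1}{6}\right) 9 = - \frac{3}{2} \approx -1.5$)
$P{\left(K,o \right)} = - \frac{10}{3} + \frac{1}{K}$ ($P{\left(K,o \right)} = - \frac{1}{3} + \left(\frac{3}{-1} + 1 \frac{1}{K}\right) = - \frac{1}{3} + \left(3 \left(-1\right) + \frac{1}{K}\right) = - \frac{1}{3} - \left(3 - \frac{1}{K}\right) = - \frac{10}{3} + \frac{1}{K}$)
$P{\left(a{\left(\left(2 - 4\right) + 4,-4 \right)},I \right)} 1943 = \left(- \frac{10}{3} + \frac{1}{4 \left(-4\right)}\right) 1943 = \left(- \frac{10}{3} + \frac{1}{-16}\right) 1943 = \left(- \frac{10}{3} - \frac{1}{16}\right) 1943 = \left(- \frac{163}{48}\right) 1943 = - \frac{316709}{48}$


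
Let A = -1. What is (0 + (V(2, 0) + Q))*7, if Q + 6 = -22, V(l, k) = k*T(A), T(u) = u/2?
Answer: -196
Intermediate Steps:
T(u) = u/2 (T(u) = u*(½) = u/2)
V(l, k) = -k/2 (V(l, k) = k*((½)*(-1)) = k*(-½) = -k/2)
Q = -28 (Q = -6 - 22 = -28)
(0 + (V(2, 0) + Q))*7 = (0 + (-½*0 - 28))*7 = (0 + (0 - 28))*7 = (0 - 28)*7 = -28*7 = -196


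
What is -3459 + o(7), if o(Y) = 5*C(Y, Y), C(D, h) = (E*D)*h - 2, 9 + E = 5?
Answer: -4449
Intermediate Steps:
E = -4 (E = -9 + 5 = -4)
C(D, h) = -2 - 4*D*h (C(D, h) = (-4*D)*h - 2 = -4*D*h - 2 = -2 - 4*D*h)
o(Y) = -10 - 20*Y² (o(Y) = 5*(-2 - 4*Y*Y) = 5*(-2 - 4*Y²) = -10 - 20*Y²)
-3459 + o(7) = -3459 + (-10 - 20*7²) = -3459 + (-10 - 20*49) = -3459 + (-10 - 980) = -3459 - 990 = -4449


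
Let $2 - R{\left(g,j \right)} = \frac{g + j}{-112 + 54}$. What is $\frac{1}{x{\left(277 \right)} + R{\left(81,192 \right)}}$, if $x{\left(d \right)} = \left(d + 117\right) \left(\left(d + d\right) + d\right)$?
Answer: $\frac{58}{18990401} \approx 3.0542 \cdot 10^{-6}$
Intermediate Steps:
$R{\left(g,j \right)} = 2 + \frac{g}{58} + \frac{j}{58}$ ($R{\left(g,j \right)} = 2 - \frac{g + j}{-112 + 54} = 2 - \frac{g + j}{-58} = 2 - \left(g + j\right) \left(- \frac{1}{58}\right) = 2 - \left(- \frac{g}{58} - \frac{j}{58}\right) = 2 + \left(\frac{g}{58} + \frac{j}{58}\right) = 2 + \frac{g}{58} + \frac{j}{58}$)
$x{\left(d \right)} = 3 d \left(117 + d\right)$ ($x{\left(d \right)} = \left(117 + d\right) \left(2 d + d\right) = \left(117 + d\right) 3 d = 3 d \left(117 + d\right)$)
$\frac{1}{x{\left(277 \right)} + R{\left(81,192 \right)}} = \frac{1}{3 \cdot 277 \left(117 + 277\right) + \left(2 + \frac{1}{58} \cdot 81 + \frac{1}{58} \cdot 192\right)} = \frac{1}{3 \cdot 277 \cdot 394 + \left(2 + \frac{81}{58} + \frac{96}{29}\right)} = \frac{1}{327414 + \frac{389}{58}} = \frac{1}{\frac{18990401}{58}} = \frac{58}{18990401}$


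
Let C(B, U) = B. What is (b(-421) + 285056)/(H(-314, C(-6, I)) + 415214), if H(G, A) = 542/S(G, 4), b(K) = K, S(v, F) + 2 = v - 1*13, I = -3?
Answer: 93644915/136604864 ≈ 0.68552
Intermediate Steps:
S(v, F) = -15 + v (S(v, F) = -2 + (v - 1*13) = -2 + (v - 13) = -2 + (-13 + v) = -15 + v)
H(G, A) = 542/(-15 + G)
(b(-421) + 285056)/(H(-314, C(-6, I)) + 415214) = (-421 + 285056)/(542/(-15 - 314) + 415214) = 284635/(542/(-329) + 415214) = 284635/(542*(-1/329) + 415214) = 284635/(-542/329 + 415214) = 284635/(136604864/329) = 284635*(329/136604864) = 93644915/136604864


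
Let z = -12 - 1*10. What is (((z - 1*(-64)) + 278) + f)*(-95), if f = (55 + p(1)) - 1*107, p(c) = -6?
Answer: -24890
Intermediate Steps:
z = -22 (z = -12 - 10 = -22)
f = -58 (f = (55 - 6) - 1*107 = 49 - 107 = -58)
(((z - 1*(-64)) + 278) + f)*(-95) = (((-22 - 1*(-64)) + 278) - 58)*(-95) = (((-22 + 64) + 278) - 58)*(-95) = ((42 + 278) - 58)*(-95) = (320 - 58)*(-95) = 262*(-95) = -24890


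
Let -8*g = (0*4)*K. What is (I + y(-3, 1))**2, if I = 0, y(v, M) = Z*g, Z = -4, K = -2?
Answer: 0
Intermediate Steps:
g = 0 (g = -0*4*(-2)/8 = -0*(-2) = -1/8*0 = 0)
y(v, M) = 0 (y(v, M) = -4*0 = 0)
(I + y(-3, 1))**2 = (0 + 0)**2 = 0**2 = 0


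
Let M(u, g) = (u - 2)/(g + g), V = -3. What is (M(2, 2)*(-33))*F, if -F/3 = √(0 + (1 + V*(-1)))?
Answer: 0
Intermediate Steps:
M(u, g) = (-2 + u)/(2*g) (M(u, g) = (-2 + u)/((2*g)) = (-2 + u)*(1/(2*g)) = (-2 + u)/(2*g))
F = -6 (F = -3*√(0 + (1 - 3*(-1))) = -3*√(0 + (1 + 3)) = -3*√(0 + 4) = -3*√4 = -3*2 = -6)
(M(2, 2)*(-33))*F = (((½)*(-2 + 2)/2)*(-33))*(-6) = (((½)*(½)*0)*(-33))*(-6) = (0*(-33))*(-6) = 0*(-6) = 0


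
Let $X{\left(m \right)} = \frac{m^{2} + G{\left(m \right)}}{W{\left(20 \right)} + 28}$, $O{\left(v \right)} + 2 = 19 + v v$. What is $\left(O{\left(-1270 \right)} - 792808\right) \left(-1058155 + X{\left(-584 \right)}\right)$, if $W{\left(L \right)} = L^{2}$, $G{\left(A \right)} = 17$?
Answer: $- \frac{371139726810103}{428} \approx -8.6715 \cdot 10^{11}$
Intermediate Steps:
$O{\left(v \right)} = 17 + v^{2}$ ($O{\left(v \right)} = -2 + \left(19 + v v\right) = -2 + \left(19 + v^{2}\right) = 17 + v^{2}$)
$X{\left(m \right)} = \frac{17}{428} + \frac{m^{2}}{428}$ ($X{\left(m \right)} = \frac{m^{2} + 17}{20^{2} + 28} = \frac{17 + m^{2}}{400 + 28} = \frac{17 + m^{2}}{428} = \left(17 + m^{2}\right) \frac{1}{428} = \frac{17}{428} + \frac{m^{2}}{428}$)
$\left(O{\left(-1270 \right)} - 792808\right) \left(-1058155 + X{\left(-584 \right)}\right) = \left(\left(17 + \left(-1270\right)^{2}\right) - 792808\right) \left(-1058155 + \left(\frac{17}{428} + \frac{\left(-584\right)^{2}}{428}\right)\right) = \left(\left(17 + 1612900\right) - 792808\right) \left(-1058155 + \left(\frac{17}{428} + \frac{1}{428} \cdot 341056\right)\right) = \left(1612917 - 792808\right) \left(-1058155 + \left(\frac{17}{428} + \frac{85264}{107}\right)\right) = 820109 \left(-1058155 + \frac{341073}{428}\right) = 820109 \left(- \frac{452549267}{428}\right) = - \frac{371139726810103}{428}$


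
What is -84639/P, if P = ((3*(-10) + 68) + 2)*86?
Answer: -84639/3440 ≈ -24.604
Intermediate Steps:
P = 3440 (P = ((-30 + 68) + 2)*86 = (38 + 2)*86 = 40*86 = 3440)
-84639/P = -84639/3440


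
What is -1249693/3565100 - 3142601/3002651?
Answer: -14956078761243/10704751080100 ≈ -1.3971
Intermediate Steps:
-1249693/3565100 - 3142601/3002651 = -14956078761243/10704751080100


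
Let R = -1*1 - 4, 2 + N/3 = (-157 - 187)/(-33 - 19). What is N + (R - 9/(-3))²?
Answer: 232/13 ≈ 17.846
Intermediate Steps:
N = 180/13 (N = -6 + 3*((-157 - 187)/(-33 - 19)) = -6 + 3*(-344/(-52)) = -6 + 3*(-344*(-1/52)) = -6 + 3*(86/13) = -6 + 258/13 = 180/13 ≈ 13.846)
R = -5 (R = -1 - 4 = -5)
N + (R - 9/(-3))² = 180/13 + (-5 - 9/(-3))² = 180/13 + (-5 - 9*(-⅓))² = 180/13 + (-5 + 3)² = 180/13 + (-2)² = 180/13 + 4 = 232/13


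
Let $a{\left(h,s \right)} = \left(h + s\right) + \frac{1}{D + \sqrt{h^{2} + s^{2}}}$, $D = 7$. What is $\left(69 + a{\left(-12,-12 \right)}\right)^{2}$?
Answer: $\frac{115519792}{57121} + \frac{257952 \sqrt{2}}{57121} \approx 2028.8$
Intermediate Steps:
$a{\left(h,s \right)} = h + s + \frac{1}{7 + \sqrt{h^{2} + s^{2}}}$ ($a{\left(h,s \right)} = \left(h + s\right) + \frac{1}{7 + \sqrt{h^{2} + s^{2}}} = h + s + \frac{1}{7 + \sqrt{h^{2} + s^{2}}}$)
$\left(69 + a{\left(-12,-12 \right)}\right)^{2} = \left(69 + \frac{1 + 7 \left(-12\right) + 7 \left(-12\right) - 12 \sqrt{\left(-12\right)^{2} + \left(-12\right)^{2}} - 12 \sqrt{\left(-12\right)^{2} + \left(-12\right)^{2}}}{7 + \sqrt{\left(-12\right)^{2} + \left(-12\right)^{2}}}\right)^{2} = \left(69 + \frac{1 - 84 - 84 - 12 \sqrt{144 + 144} - 12 \sqrt{144 + 144}}{7 + \sqrt{144 + 144}}\right)^{2} = \left(69 + \frac{1 - 84 - 84 - 12 \sqrt{288} - 12 \sqrt{288}}{7 + \sqrt{288}}\right)^{2} = \left(69 + \frac{1 - 84 - 84 - 12 \cdot 12 \sqrt{2} - 12 \cdot 12 \sqrt{2}}{7 + 12 \sqrt{2}}\right)^{2} = \left(69 + \frac{1 - 84 - 84 - 144 \sqrt{2} - 144 \sqrt{2}}{7 + 12 \sqrt{2}}\right)^{2} = \left(69 + \frac{-167 - 288 \sqrt{2}}{7 + 12 \sqrt{2}}\right)^{2}$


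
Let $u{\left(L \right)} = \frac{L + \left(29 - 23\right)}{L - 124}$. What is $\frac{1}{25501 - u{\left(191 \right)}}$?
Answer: $\frac{67}{1708370} \approx 3.9219 \cdot 10^{-5}$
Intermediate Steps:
$u{\left(L \right)} = \frac{6 + L}{-124 + L}$ ($u{\left(L \right)} = \frac{L + \left(29 - 23\right)}{-124 + L} = \frac{L + 6}{-124 + L} = \frac{6 + L}{-124 + L}$)
$\frac{1}{25501 - u{\left(191 \right)}} = \frac{1}{25501 - \frac{6 + 191}{-124 + 191}} = \frac{1}{25501 - \frac{1}{67} \cdot 197} = \frac{1}{25501 - \frac{197}{67}} = \frac{1}{\frac{1708370}{67}} = \frac{67}{1708370}$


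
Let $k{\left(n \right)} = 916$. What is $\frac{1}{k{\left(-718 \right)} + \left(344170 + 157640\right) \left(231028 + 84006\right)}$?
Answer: $\frac{1}{158087212456} \approx 6.3256 \cdot 10^{-12}$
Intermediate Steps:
$\frac{1}{k{\left(-718 \right)} + \left(344170 + 157640\right) \left(231028 + 84006\right)} = \frac{1}{916 + \left(344170 + 157640\right) \left(231028 + 84006\right)} = \frac{1}{916 + 501810 \cdot 315034} = \frac{1}{916 + 158087211540} = \frac{1}{158087212456}$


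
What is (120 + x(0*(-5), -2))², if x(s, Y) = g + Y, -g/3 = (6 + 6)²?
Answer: 98596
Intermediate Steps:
g = -432 (g = -3*(6 + 6)² = -3*12² = -3*144 = -432)
x(s, Y) = -432 + Y
(120 + x(0*(-5), -2))² = (120 + (-432 - 2))² = (120 - 434)² = (-314)² = 98596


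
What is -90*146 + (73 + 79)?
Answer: -12988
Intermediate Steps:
-90*146 + (73 + 79) = -13140 + 152 = -12988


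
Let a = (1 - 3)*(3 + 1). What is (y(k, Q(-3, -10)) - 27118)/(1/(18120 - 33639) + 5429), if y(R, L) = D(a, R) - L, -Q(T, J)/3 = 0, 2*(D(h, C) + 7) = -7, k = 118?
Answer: -842014383/168505300 ≈ -4.9970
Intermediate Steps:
a = -8 (a = -2*4 = -8)
D(h, C) = -21/2 (D(h, C) = -7 + (½)*(-7) = -7 - 7/2 = -21/2)
Q(T, J) = 0 (Q(T, J) = -3*0 = 0)
y(R, L) = -21/2 - L
(y(k, Q(-3, -10)) - 27118)/(1/(18120 - 33639) + 5429) = ((-21/2 - 1*0) - 27118)/(1/(18120 - 33639) + 5429) = ((-21/2 + 0) - 27118)/(1/(-15519) + 5429) = (-21/2 - 27118)/(-1/15519 + 5429) = -54257/(2*84252650/15519) = -54257/2*15519/84252650 = -842014383/168505300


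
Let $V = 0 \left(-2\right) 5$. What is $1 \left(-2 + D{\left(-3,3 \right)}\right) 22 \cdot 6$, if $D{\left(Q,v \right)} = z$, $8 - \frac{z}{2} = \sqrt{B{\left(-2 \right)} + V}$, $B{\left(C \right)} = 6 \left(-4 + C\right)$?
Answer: $1848 - 1584 i \approx 1848.0 - 1584.0 i$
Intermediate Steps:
$B{\left(C \right)} = -24 + 6 C$
$V = 0$ ($V = 0 \cdot 5 = 0$)
$z = 16 - 12 i$ ($z = 16 - 2 \sqrt{\left(-24 + 6 \left(-2\right)\right) + 0} = 16 - 2 \sqrt{\left(-24 - 12\right) + 0} = 16 - 2 \sqrt{-36 + 0} = 16 - 2 \sqrt{-36} = 16 - 2 \cdot 6 i = 16 - 12 i \approx 16.0 - 12.0 i$)
$D{\left(Q,v \right)} = 16 - 12 i$
$1 \left(-2 + D{\left(-3,3 \right)}\right) 22 \cdot 6 = 1 \left(-2 + \left(16 - 12 i\right)\right) 22 \cdot 6 = 1 \left(14 - 12 i\right) 22 \cdot 6 = \left(14 - 12 i\right) 22 \cdot 6 = \left(308 - 264 i\right) 6 = 1848 - 1584 i$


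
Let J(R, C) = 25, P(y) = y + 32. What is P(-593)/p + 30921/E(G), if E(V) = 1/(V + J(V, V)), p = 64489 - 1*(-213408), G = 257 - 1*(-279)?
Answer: 4820590609296/277897 ≈ 1.7347e+7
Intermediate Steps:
P(y) = 32 + y
G = 536 (G = 257 + 279 = 536)
p = 277897 (p = 64489 + 213408 = 277897)
E(V) = 1/(25 + V) (E(V) = 1/(V + 25) = 1/(25 + V))
P(-593)/p + 30921/E(G) = (32 - 593)/277897 + 30921/(1/(25 + 536)) = -561*1/277897 + 30921/(1/561) = -561/277897 + 30921/(1/561) = -561/277897 + 30921*561 = -561/277897 + 17346681 = 4820590609296/277897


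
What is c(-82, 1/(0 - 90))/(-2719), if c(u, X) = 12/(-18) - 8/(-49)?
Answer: 74/399693 ≈ 0.00018514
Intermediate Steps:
c(u, X) = -74/147 (c(u, X) = 12*(-1/18) - 8*(-1/49) = -⅔ + 8/49 = -74/147)
c(-82, 1/(0 - 90))/(-2719) = -74/147/(-2719) = -74/147*(-1/2719) = 74/399693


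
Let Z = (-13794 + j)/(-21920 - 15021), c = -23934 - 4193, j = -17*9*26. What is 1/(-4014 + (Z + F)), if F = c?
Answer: -36941/1187302909 ≈ -3.1113e-5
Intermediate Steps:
j = -3978 (j = -153*26 = -3978)
c = -28127
F = -28127
Z = 17772/36941 (Z = (-13794 - 3978)/(-21920 - 15021) = -17772/(-36941) = -17772*(-1/36941) = 17772/36941 ≈ 0.48109)
1/(-4014 + (Z + F)) = 1/(-4014 + (17772/36941 - 28127)) = 1/(-4014 - 1039021735/36941) = 1/(-1187302909/36941) = -36941/1187302909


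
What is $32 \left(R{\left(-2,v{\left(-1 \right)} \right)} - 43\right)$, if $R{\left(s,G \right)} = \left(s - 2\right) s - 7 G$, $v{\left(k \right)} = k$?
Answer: $-896$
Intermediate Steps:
$R{\left(s,G \right)} = - 7 G + s \left(-2 + s\right)$ ($R{\left(s,G \right)} = \left(-2 + s\right) s - 7 G = s \left(-2 + s\right) - 7 G = - 7 G + s \left(-2 + s\right)$)
$32 \left(R{\left(-2,v{\left(-1 \right)} \right)} - 43\right) = 32 \left(\left(\left(-2\right)^{2} - -7 - -4\right) - 43\right) = 32 \left(\left(4 + 7 + 4\right) - 43\right) = 32 \left(15 - 43\right) = 32 \left(-28\right) = -896$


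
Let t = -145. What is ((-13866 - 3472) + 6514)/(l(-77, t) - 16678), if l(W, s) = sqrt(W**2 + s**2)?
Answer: 8205576/12642215 + 492*sqrt(26954)/12642215 ≈ 0.65545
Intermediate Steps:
((-13866 - 3472) + 6514)/(l(-77, t) - 16678) = ((-13866 - 3472) + 6514)/(sqrt((-77)**2 + (-145)**2) - 16678) = (-17338 + 6514)/(sqrt(5929 + 21025) - 16678) = -10824/(sqrt(26954) - 16678) = -10824/(-16678 + sqrt(26954))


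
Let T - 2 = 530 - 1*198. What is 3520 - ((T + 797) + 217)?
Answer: 2172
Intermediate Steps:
T = 334 (T = 2 + (530 - 1*198) = 2 + (530 - 198) = 2 + 332 = 334)
3520 - ((T + 797) + 217) = 3520 - ((334 + 797) + 217) = 3520 - (1131 + 217) = 3520 - 1*1348 = 3520 - 1348 = 2172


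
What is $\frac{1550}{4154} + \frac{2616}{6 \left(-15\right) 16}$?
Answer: $- \frac{5803}{4020} \approx -1.4435$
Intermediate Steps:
$\frac{1550}{4154} + \frac{2616}{6 \left(-15\right) 16} = 1550 \cdot \frac{1}{4154} + \frac{2616}{\left(-90\right) 16} = \frac{25}{67} + \frac{2616}{-1440} = \frac{25}{67} + 2616 \left(- \frac{1}{1440}\right) = \frac{25}{67} - \frac{109}{60} = - \frac{5803}{4020}$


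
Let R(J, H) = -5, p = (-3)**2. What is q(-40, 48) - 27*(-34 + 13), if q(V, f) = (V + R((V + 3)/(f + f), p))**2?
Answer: 2592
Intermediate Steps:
p = 9
q(V, f) = (-5 + V)**2 (q(V, f) = (V - 5)**2 = (-5 + V)**2)
q(-40, 48) - 27*(-34 + 13) = (-5 - 40)**2 - 27*(-34 + 13) = (-45)**2 - 27*(-21) = 2025 - 1*(-567) = 2025 + 567 = 2592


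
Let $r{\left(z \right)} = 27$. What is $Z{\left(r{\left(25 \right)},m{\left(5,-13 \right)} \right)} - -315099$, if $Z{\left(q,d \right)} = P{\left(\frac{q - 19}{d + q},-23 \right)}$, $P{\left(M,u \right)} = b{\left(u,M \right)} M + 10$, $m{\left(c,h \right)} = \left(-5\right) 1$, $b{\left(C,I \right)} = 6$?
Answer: $\frac{3466223}{11} \approx 3.1511 \cdot 10^{5}$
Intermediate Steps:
$m{\left(c,h \right)} = -5$
$P{\left(M,u \right)} = 10 + 6 M$ ($P{\left(M,u \right)} = 6 M + 10 = 10 + 6 M$)
$Z{\left(q,d \right)} = 10 + \frac{6 \left(-19 + q\right)}{d + q}$ ($Z{\left(q,d \right)} = 10 + 6 \frac{q - 19}{d + q} = 10 + 6 \frac{-19 + q}{d + q} = 10 + \frac{6 \left(-19 + q\right)}{d + q}$)
$Z{\left(r{\left(25 \right)},m{\left(5,-13 \right)} \right)} - -315099 = \frac{2 \left(-57 + 5 \left(-5\right) + 8 \cdot 27\right)}{-5 + 27} - -315099 = \frac{2 \left(-57 - 25 + 216\right)}{22} + 315099 = 2 \cdot \frac{1}{22} \cdot 134 + 315099 = \frac{134}{11} + 315099 = \frac{3466223}{11}$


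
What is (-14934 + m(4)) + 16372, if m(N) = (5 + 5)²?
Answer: 1538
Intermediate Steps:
m(N) = 100 (m(N) = 10² = 100)
(-14934 + m(4)) + 16372 = (-14934 + 100) + 16372 = -14834 + 16372 = 1538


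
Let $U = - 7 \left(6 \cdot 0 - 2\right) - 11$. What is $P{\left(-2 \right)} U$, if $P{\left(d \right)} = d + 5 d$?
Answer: $-36$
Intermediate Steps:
$P{\left(d \right)} = 6 d$
$U = 3$ ($U = - 7 \left(0 - 2\right) - 11 = \left(-7\right) \left(-2\right) - 11 = 14 - 11 = 3$)
$P{\left(-2 \right)} U = 6 \left(-2\right) 3 = \left(-12\right) 3 = -36$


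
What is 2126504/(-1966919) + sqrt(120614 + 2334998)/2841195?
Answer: -2126504/1966919 + 2*sqrt(613903)/2841195 ≈ -1.0806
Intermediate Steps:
2126504/(-1966919) + sqrt(120614 + 2334998)/2841195 = 2126504*(-1/1966919) + sqrt(2455612)*(1/2841195) = -2126504/1966919 + (2*sqrt(613903))*(1/2841195) = -2126504/1966919 + 2*sqrt(613903)/2841195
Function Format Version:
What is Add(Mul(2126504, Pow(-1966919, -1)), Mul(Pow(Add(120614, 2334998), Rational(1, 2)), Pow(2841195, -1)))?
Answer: Add(Rational(-2126504, 1966919), Mul(Rational(2, 2841195), Pow(613903, Rational(1, 2)))) ≈ -1.0806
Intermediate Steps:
Add(Mul(2126504, Pow(-1966919, -1)), Mul(Pow(Add(120614, 2334998), Rational(1, 2)), Pow(2841195, -1))) = Add(Mul(2126504, Rational(-1, 1966919)), Mul(Pow(2455612, Rational(1, 2)), Rational(1, 2841195))) = Add(Rational(-2126504, 1966919), Mul(Mul(2, Pow(613903, Rational(1, 2))), Rational(1, 2841195))) = Add(Rational(-2126504, 1966919), Mul(Rational(2, 2841195), Pow(613903, Rational(1, 2))))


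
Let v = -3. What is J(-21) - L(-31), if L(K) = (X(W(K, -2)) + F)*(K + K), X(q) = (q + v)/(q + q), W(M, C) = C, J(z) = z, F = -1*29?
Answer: -3483/2 ≈ -1741.5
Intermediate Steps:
F = -29
X(q) = (-3 + q)/(2*q) (X(q) = (q - 3)/(q + q) = (-3 + q)/((2*q)) = (-3 + q)*(1/(2*q)) = (-3 + q)/(2*q))
L(K) = -111*K/2 (L(K) = ((½)*(-3 - 2)/(-2) - 29)*(K + K) = ((½)*(-½)*(-5) - 29)*(2*K) = (5/4 - 29)*(2*K) = -111*K/2)
J(-21) - L(-31) = -21 - (-111)*(-31)/2 = -21 - 1*3441/2 = -21 - 3441/2 = -3483/2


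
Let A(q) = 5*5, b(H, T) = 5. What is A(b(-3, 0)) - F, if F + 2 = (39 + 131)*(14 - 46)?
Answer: 5467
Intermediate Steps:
F = -5442 (F = -2 + (39 + 131)*(14 - 46) = -2 + 170*(-32) = -2 - 5440 = -5442)
A(q) = 25
A(b(-3, 0)) - F = 25 - 1*(-5442) = 25 + 5442 = 5467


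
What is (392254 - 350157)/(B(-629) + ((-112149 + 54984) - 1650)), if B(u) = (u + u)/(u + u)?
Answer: -42097/58814 ≈ -0.71576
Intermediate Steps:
B(u) = 1 (B(u) = (2*u)/((2*u)) = (2*u)*(1/(2*u)) = 1)
(392254 - 350157)/(B(-629) + ((-112149 + 54984) - 1650)) = (392254 - 350157)/(1 + ((-112149 + 54984) - 1650)) = 42097/(1 + (-57165 - 1650)) = 42097/(1 - 58815) = 42097/(-58814) = 42097*(-1/58814) = -42097/58814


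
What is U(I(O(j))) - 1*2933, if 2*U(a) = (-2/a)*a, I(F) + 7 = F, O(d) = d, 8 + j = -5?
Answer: -2934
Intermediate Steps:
j = -13 (j = -8 - 5 = -13)
I(F) = -7 + F
U(a) = -1 (U(a) = ((-2/a)*a)/2 = (½)*(-2) = -1)
U(I(O(j))) - 1*2933 = -1 - 1*2933 = -1 - 2933 = -2934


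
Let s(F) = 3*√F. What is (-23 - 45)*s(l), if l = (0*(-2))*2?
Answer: 0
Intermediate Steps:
l = 0 (l = 0*2 = 0)
(-23 - 45)*s(l) = (-23 - 45)*(3*√0) = -204*0 = -68*0 = 0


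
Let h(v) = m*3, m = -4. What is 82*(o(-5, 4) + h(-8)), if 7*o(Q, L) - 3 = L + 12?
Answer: -5330/7 ≈ -761.43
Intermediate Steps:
o(Q, L) = 15/7 + L/7 (o(Q, L) = 3/7 + (L + 12)/7 = 3/7 + (12 + L)/7 = 3/7 + (12/7 + L/7) = 15/7 + L/7)
h(v) = -12 (h(v) = -4*3 = -12)
82*(o(-5, 4) + h(-8)) = 82*((15/7 + (⅐)*4) - 12) = 82*((15/7 + 4/7) - 12) = 82*(19/7 - 12) = 82*(-65/7) = -5330/7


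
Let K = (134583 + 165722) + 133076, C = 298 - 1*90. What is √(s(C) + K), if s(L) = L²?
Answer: √476645 ≈ 690.39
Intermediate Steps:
C = 208 (C = 298 - 90 = 208)
K = 433381 (K = 300305 + 133076 = 433381)
√(s(C) + K) = √(208² + 433381) = √(43264 + 433381) = √476645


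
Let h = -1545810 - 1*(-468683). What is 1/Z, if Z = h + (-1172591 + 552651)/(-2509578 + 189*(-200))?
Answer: -1273689/1371924501533 ≈ -9.2840e-7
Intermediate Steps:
h = -1077127 (h = -1545810 + 468683 = -1077127)
Z = -1371924501533/1273689 (Z = -1077127 + (-1172591 + 552651)/(-2509578 + 189*(-200)) = -1077127 - 619940/(-2509578 - 37800) = -1077127 - 619940/(-2547378) = -1077127 - 619940*(-1/2547378) = -1077127 + 309970/1273689 = -1371924501533/1273689 ≈ -1.0771e+6)
1/Z = 1/(-1371924501533/1273689) = -1273689/1371924501533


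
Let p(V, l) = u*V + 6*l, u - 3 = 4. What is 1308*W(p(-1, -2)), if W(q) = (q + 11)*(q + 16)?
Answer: 31392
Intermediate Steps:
u = 7 (u = 3 + 4 = 7)
p(V, l) = 6*l + 7*V (p(V, l) = 7*V + 6*l = 6*l + 7*V)
W(q) = (11 + q)*(16 + q)
1308*W(p(-1, -2)) = 1308*(176 + (6*(-2) + 7*(-1))² + 27*(6*(-2) + 7*(-1))) = 1308*(176 + (-12 - 7)² + 27*(-12 - 7)) = 1308*(176 + (-19)² + 27*(-19)) = 1308*(176 + 361 - 513) = 1308*24 = 31392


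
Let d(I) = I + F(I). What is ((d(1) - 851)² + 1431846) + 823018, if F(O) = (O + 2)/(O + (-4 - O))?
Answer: 47658233/16 ≈ 2.9786e+6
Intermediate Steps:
F(O) = -½ - O/4 (F(O) = (2 + O)/(-4) = (2 + O)*(-¼) = -½ - O/4)
d(I) = -½ + 3*I/4 (d(I) = I + (-½ - I/4) = -½ + 3*I/4)
((d(1) - 851)² + 1431846) + 823018 = (((-½ + (¾)*1) - 851)² + 1431846) + 823018 = (((-½ + ¾) - 851)² + 1431846) + 823018 = ((¼ - 851)² + 1431846) + 823018 = ((-3403/4)² + 1431846) + 823018 = (11580409/16 + 1431846) + 823018 = 34489945/16 + 823018 = 47658233/16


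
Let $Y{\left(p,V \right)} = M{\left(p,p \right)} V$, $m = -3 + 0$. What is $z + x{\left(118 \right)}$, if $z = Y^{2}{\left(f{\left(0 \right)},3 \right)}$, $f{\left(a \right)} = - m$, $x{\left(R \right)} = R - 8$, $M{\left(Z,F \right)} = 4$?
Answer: $254$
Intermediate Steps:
$m = -3$
$x{\left(R \right)} = -8 + R$
$f{\left(a \right)} = 3$ ($f{\left(a \right)} = \left(-1\right) \left(-3\right) = 3$)
$Y{\left(p,V \right)} = 4 V$
$z = 144$ ($z = \left(4 \cdot 3\right)^{2} = 12^{2} = 144$)
$z + x{\left(118 \right)} = 144 + \left(-8 + 118\right) = 144 + 110 = 254$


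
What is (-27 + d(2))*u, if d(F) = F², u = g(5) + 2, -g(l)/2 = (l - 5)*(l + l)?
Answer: -46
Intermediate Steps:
g(l) = -4*l*(-5 + l) (g(l) = -2*(l - 5)*(l + l) = -2*(-5 + l)*2*l = -4*l*(-5 + l))
u = 2 (u = 4*5*(5 - 1*5) + 2 = 4*5*(5 - 5) + 2 = 4*5*0 + 2 = 0 + 2 = 2)
(-27 + d(2))*u = (-27 + 2²)*2 = (-27 + 4)*2 = -23*2 = -46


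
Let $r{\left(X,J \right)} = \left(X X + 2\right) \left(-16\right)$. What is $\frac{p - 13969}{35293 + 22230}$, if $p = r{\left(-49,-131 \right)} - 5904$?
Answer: $- \frac{58321}{57523} \approx -1.0139$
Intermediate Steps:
$r{\left(X,J \right)} = -32 - 16 X^{2}$ ($r{\left(X,J \right)} = \left(X^{2} + 2\right) \left(-16\right) = \left(2 + X^{2}\right) \left(-16\right) = -32 - 16 X^{2}$)
$p = -44352$ ($p = \left(-32 - 16 \left(-49\right)^{2}\right) - 5904 = \left(-32 - 38416\right) - 5904 = -38448 - 5904 = -44352$)
$\frac{p - 13969}{35293 + 22230} = \frac{-44352 - 13969}{35293 + 22230} = - \frac{58321}{57523}$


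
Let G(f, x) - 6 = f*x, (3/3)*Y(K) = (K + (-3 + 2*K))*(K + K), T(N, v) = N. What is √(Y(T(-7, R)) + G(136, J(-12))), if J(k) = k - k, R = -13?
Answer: 3*√38 ≈ 18.493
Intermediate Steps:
J(k) = 0
Y(K) = 2*K*(-3 + 3*K) (Y(K) = (K + (-3 + 2*K))*(K + K) = (-3 + 3*K)*(2*K) = 2*K*(-3 + 3*K))
G(f, x) = 6 + f*x
√(Y(T(-7, R)) + G(136, J(-12))) = √(6*(-7)*(-1 - 7) + (6 + 136*0)) = √(6*(-7)*(-8) + (6 + 0)) = √(336 + 6) = √342 = 3*√38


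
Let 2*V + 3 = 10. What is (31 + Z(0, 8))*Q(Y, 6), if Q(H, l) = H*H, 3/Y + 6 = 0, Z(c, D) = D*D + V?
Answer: 197/8 ≈ 24.625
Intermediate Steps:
V = 7/2 (V = -3/2 + (½)*10 = -3/2 + 5 = 7/2 ≈ 3.5000)
Z(c, D) = 7/2 + D² (Z(c, D) = D*D + 7/2 = D² + 7/2 = 7/2 + D²)
Y = -½ (Y = 3/(-6 + 0) = 3/(-6) = 3*(-⅙) = -½ ≈ -0.50000)
Q(H, l) = H²
(31 + Z(0, 8))*Q(Y, 6) = (31 + (7/2 + 8²))*(-½)² = (31 + (7/2 + 64))*(¼) = (31 + 135/2)*(¼) = (197/2)*(¼) = 197/8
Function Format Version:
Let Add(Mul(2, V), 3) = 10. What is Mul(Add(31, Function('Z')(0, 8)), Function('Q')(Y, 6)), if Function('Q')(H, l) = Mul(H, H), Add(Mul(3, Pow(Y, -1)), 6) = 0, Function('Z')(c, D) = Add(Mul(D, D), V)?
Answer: Rational(197, 8) ≈ 24.625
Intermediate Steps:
V = Rational(7, 2) (V = Add(Rational(-3, 2), Mul(Rational(1, 2), 10)) = Add(Rational(-3, 2), 5) = Rational(7, 2) ≈ 3.5000)
Function('Z')(c, D) = Add(Rational(7, 2), Pow(D, 2)) (Function('Z')(c, D) = Add(Mul(D, D), Rational(7, 2)) = Add(Pow(D, 2), Rational(7, 2)) = Add(Rational(7, 2), Pow(D, 2)))
Y = Rational(-1, 2) (Y = Mul(3, Pow(Add(-6, 0), -1)) = Mul(3, Pow(-6, -1)) = Mul(3, Rational(-1, 6)) = Rational(-1, 2) ≈ -0.50000)
Function('Q')(H, l) = Pow(H, 2)
Mul(Add(31, Function('Z')(0, 8)), Function('Q')(Y, 6)) = Mul(Add(31, Add(Rational(7, 2), Pow(8, 2))), Pow(Rational(-1, 2), 2)) = Mul(Add(31, Add(Rational(7, 2), 64)), Rational(1, 4)) = Mul(Add(31, Rational(135, 2)), Rational(1, 4)) = Mul(Rational(197, 2), Rational(1, 4)) = Rational(197, 8)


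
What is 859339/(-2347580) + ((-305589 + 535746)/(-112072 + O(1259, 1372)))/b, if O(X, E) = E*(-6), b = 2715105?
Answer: -4678221760841849/12780146951192560 ≈ -0.36605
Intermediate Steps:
O(X, E) = -6*E
859339/(-2347580) + ((-305589 + 535746)/(-112072 + O(1259, 1372)))/b = 859339/(-2347580) + ((-305589 + 535746)/(-112072 - 6*1372))/2715105 = 859339*(-1/2347580) + (230157/(-112072 - 8232))*(1/2715105) = -859339/2347580 + (230157/(-120304))*(1/2715105) = -859339/2347580 + (230157*(-1/120304))*(1/2715105) = -859339/2347580 - 230157/120304*1/2715105 = -859339/2347580 - 76719/108879330640 = -4678221760841849/12780146951192560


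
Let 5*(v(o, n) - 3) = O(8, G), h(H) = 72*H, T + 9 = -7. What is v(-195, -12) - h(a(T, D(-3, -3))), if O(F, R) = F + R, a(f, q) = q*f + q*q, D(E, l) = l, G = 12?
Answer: -4097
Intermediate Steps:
T = -16 (T = -9 - 7 = -16)
a(f, q) = q² + f*q (a(f, q) = f*q + q² = q² + f*q)
v(o, n) = 7 (v(o, n) = 3 + (8 + 12)/5 = 3 + (⅕)*20 = 3 + 4 = 7)
v(-195, -12) - h(a(T, D(-3, -3))) = 7 - 72*(-3*(-16 - 3)) = 7 - 72*(-3*(-19)) = 7 - 72*57 = 7 - 1*4104 = 7 - 4104 = -4097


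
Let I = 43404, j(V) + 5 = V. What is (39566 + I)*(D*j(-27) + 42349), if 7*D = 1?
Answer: 24593220670/7 ≈ 3.5133e+9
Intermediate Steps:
D = ⅐ (D = (⅐)*1 = ⅐ ≈ 0.14286)
j(V) = -5 + V
(39566 + I)*(D*j(-27) + 42349) = (39566 + 43404)*((-5 - 27)/7 + 42349) = 82970*((⅐)*(-32) + 42349) = 82970*(-32/7 + 42349) = 82970*(296411/7) = 24593220670/7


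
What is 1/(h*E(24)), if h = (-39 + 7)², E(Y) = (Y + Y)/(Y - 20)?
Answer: 1/12288 ≈ 8.1380e-5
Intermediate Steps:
E(Y) = 2*Y/(-20 + Y) (E(Y) = (2*Y)/(-20 + Y) = 2*Y/(-20 + Y))
h = 1024 (h = (-32)² = 1024)
1/(h*E(24)) = 1/(1024*(2*24/(-20 + 24))) = 1/(1024*(2*24/4)) = 1/(1024*(2*24*(¼))) = 1/(1024*12) = 1/12288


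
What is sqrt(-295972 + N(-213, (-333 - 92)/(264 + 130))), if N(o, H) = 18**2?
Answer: 4*I*sqrt(18478) ≈ 543.74*I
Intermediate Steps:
N(o, H) = 324
sqrt(-295972 + N(-213, (-333 - 92)/(264 + 130))) = sqrt(-295972 + 324) = sqrt(-295648) = 4*I*sqrt(18478)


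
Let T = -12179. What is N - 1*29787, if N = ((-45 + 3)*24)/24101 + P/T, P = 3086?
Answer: -1249049709613/41932297 ≈ -29787.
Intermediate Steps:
N = -12378874/41932297 (N = ((-45 + 3)*24)/24101 + 3086/(-12179) = -42*24*(1/24101) + 3086*(-1/12179) = -1008*1/24101 - 3086/12179 = -144/3443 - 3086/12179 = -12378874/41932297 ≈ -0.29521)
N - 1*29787 = -12378874/41932297 - 1*29787 = -12378874/41932297 - 29787 = -1249049709613/41932297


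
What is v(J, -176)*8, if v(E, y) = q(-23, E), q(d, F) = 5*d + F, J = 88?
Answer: -216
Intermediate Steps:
q(d, F) = F + 5*d
v(E, y) = -115 + E (v(E, y) = E + 5*(-23) = E - 115 = -115 + E)
v(J, -176)*8 = (-115 + 88)*8 = -27*8 = -216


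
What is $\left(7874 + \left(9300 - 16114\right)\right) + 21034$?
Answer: $22094$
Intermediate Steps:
$\left(7874 + \left(9300 - 16114\right)\right) + 21034 = \left(7874 - 6814\right) + 21034 = 1060 + 21034 = 22094$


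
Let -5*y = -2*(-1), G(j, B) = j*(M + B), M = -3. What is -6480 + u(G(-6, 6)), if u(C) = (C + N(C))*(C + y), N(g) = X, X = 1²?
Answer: -30836/5 ≈ -6167.2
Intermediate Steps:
G(j, B) = j*(-3 + B)
X = 1
N(g) = 1
y = -⅖ (y = -(-2)*(-1)/5 = -⅕*2 = -⅖ ≈ -0.40000)
u(C) = (1 + C)*(-⅖ + C) (u(C) = (C + 1)*(C - ⅖) = (1 + C)*(-⅖ + C))
-6480 + u(G(-6, 6)) = -6480 + (-⅖ + (-6*(-3 + 6))² + 3*(-6*(-3 + 6))/5) = -6480 + (-⅖ + (-6*3)² + 3*(-6*3)/5) = -6480 + (-⅖ + (-18)² + (⅗)*(-18)) = -6480 + (-⅖ + 324 - 54/5) = -6480 + 1564/5 = -30836/5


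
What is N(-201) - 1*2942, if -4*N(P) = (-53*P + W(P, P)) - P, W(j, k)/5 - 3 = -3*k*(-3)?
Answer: -3398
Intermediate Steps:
W(j, k) = 15 + 45*k (W(j, k) = 15 + 5*(-3*k*(-3)) = 15 + 5*(9*k) = 15 + 45*k)
N(P) = -15/4 + 9*P/4 (N(P) = -((-53*P + (15 + 45*P)) - P)/4 = -((15 - 8*P) - P)/4 = -(15 - 9*P)/4 = -15/4 + 9*P/4)
N(-201) - 1*2942 = (-15/4 + (9/4)*(-201)) - 1*2942 = (-15/4 - 1809/4) - 2942 = -456 - 2942 = -3398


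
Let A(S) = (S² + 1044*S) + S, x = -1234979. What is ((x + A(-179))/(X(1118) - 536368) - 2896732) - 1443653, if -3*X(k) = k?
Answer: -6988979245491/1610222 ≈ -4.3404e+6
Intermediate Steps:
X(k) = -k/3
A(S) = S² + 1045*S
((x + A(-179))/(X(1118) - 536368) - 2896732) - 1443653 = ((-1234979 - 179*(1045 - 179))/(-⅓*1118 - 536368) - 2896732) - 1443653 = ((-1234979 - 179*866)/(-1118/3 - 536368) - 2896732) - 1443653 = ((-1234979 - 155014)/(-1610222/3) - 2896732) - 1443653 = (-1389993*(-3/1610222) - 2896732) - 1443653 = (4169979/1610222 - 2896732) - 1443653 = -4664377424525/1610222 - 1443653 = -6988979245491/1610222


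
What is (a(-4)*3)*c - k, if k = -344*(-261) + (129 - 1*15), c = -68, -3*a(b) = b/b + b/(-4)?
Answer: -89762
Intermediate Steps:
a(b) = -1/3 + b/12 (a(b) = -(b/b + b/(-4))/3 = -(1 + b*(-1/4))/3 = -(1 - b/4)/3 = -1/3 + b/12)
k = 89898 (k = 89784 + (129 - 15) = 89784 + 114 = 89898)
(a(-4)*3)*c - k = ((-1/3 + (1/12)*(-4))*3)*(-68) - 1*89898 = ((-1/3 - 1/3)*3)*(-68) - 89898 = -2/3*3*(-68) - 89898 = -2*(-68) - 89898 = 136 - 89898 = -89762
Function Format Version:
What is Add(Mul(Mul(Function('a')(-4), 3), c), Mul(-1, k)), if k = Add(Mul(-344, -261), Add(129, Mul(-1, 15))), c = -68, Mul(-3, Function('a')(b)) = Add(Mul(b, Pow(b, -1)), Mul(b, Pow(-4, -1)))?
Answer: -89762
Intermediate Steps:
Function('a')(b) = Add(Rational(-1, 3), Mul(Rational(1, 12), b)) (Function('a')(b) = Mul(Rational(-1, 3), Add(Mul(b, Pow(b, -1)), Mul(b, Pow(-4, -1)))) = Mul(Rational(-1, 3), Add(1, Mul(b, Rational(-1, 4)))) = Mul(Rational(-1, 3), Add(1, Mul(Rational(-1, 4), b))) = Add(Rational(-1, 3), Mul(Rational(1, 12), b)))
k = 89898 (k = Add(89784, Add(129, -15)) = Add(89784, 114) = 89898)
Add(Mul(Mul(Function('a')(-4), 3), c), Mul(-1, k)) = Add(Mul(Mul(Add(Rational(-1, 3), Mul(Rational(1, 12), -4)), 3), -68), Mul(-1, 89898)) = Add(Mul(Mul(Add(Rational(-1, 3), Rational(-1, 3)), 3), -68), -89898) = Add(Mul(Mul(Rational(-2, 3), 3), -68), -89898) = Add(Mul(-2, -68), -89898) = Add(136, -89898) = -89762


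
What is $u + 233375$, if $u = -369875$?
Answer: $-136500$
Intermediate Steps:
$u + 233375 = -369875 + 233375 = -136500$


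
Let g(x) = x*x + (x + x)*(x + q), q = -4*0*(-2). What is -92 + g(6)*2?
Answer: 124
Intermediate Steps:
q = 0 (q = 0*(-2) = 0)
g(x) = 3*x² (g(x) = x*x + (x + x)*(x + 0) = x² + (2*x)*x = x² + 2*x² = 3*x²)
-92 + g(6)*2 = -92 + (3*6²)*2 = -92 + (3*36)*2 = -92 + 108*2 = -92 + 216 = 124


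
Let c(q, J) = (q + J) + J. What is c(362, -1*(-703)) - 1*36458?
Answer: -34690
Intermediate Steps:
c(q, J) = q + 2*J (c(q, J) = (J + q) + J = q + 2*J)
c(362, -1*(-703)) - 1*36458 = (362 + 2*(-1*(-703))) - 1*36458 = (362 + 2*703) - 36458 = (362 + 1406) - 36458 = 1768 - 36458 = -34690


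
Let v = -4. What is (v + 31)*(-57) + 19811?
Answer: 18272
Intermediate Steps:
(v + 31)*(-57) + 19811 = (-4 + 31)*(-57) + 19811 = 27*(-57) + 19811 = -1539 + 19811 = 18272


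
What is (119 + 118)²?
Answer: 56169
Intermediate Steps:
(119 + 118)² = 237² = 56169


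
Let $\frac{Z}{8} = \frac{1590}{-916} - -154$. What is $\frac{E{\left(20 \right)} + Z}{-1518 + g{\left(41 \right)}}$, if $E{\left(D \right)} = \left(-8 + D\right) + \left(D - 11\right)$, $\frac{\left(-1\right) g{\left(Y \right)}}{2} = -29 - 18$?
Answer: $- \frac{283757}{326096} \approx -0.87016$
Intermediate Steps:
$g{\left(Y \right)} = 94$ ($g{\left(Y \right)} = - 2 \left(-29 - 18\right) = \left(-2\right) \left(-47\right) = 94$)
$E{\left(D \right)} = -19 + 2 D$ ($E{\left(D \right)} = \left(-8 + D\right) + \left(-11 + D\right) = -19 + 2 D$)
$Z = \frac{278948}{229}$ ($Z = 8 \left(\frac{1590}{-916} - -154\right) = 8 \left(1590 \left(- \frac{1}{916}\right) + 154\right) = 8 \left(- \frac{795}{458} + 154\right) = 8 \cdot \frac{69737}{458} = \frac{278948}{229} \approx 1218.1$)
$\frac{E{\left(20 \right)} + Z}{-1518 + g{\left(41 \right)}} = \frac{\left(-19 + 2 \cdot 20\right) + \frac{278948}{229}}{-1518 + 94} = \frac{\left(-19 + 40\right) + \frac{278948}{229}}{-1424} = \left(21 + \frac{278948}{229}\right) \left(- \frac{1}{1424}\right) = \frac{283757}{229} \left(- \frac{1}{1424}\right) = - \frac{283757}{326096}$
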